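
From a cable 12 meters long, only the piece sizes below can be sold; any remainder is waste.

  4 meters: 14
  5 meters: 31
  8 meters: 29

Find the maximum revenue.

Build best[k] bottom-up: best[k] = max over allowed piece i of (p[i] + best[k−i]).
best[1] = 0
best[2] = 0
best[3] = 0
best[4] = 14
best[5] = max(14+0, 31+0) = 31
best[6] = max(14+0, 31+0) = 31
best[7] = max(14+0, 31+0) = 31
best[8] = max(14+14, 31+0, 29+0) = 31
best[9] = max(14+31, 31+14, 29+0) = 45
best[10] = max(14+31, 31+31, 29+0) = 62
best[11] = max(14+31, 31+31, 29+0) = 62
best[12] = max(14+31, 31+31, 29+14) = 62
One optimal cutting: pieces 5 + 5 with 2 meters of scrap → 62.

62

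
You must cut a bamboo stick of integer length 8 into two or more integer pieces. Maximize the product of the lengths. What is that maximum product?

18

Let f[k] be the best product for length k (with at least one cut). For each first piece i, the rest contributes max(k−i, f[k−i]).
Small cases: f[2]=1.
f[3] = max(1*2, 2*1) = 2
f[4] = max(1*3, 2*2, 3*1) = 4
f[5] = max(1*4, 2*3, 3*2, 4*1) = 6
f[6] = max(1*6, 2*4, 3*3, 4*2, 5*1) = 9
f[7] = max(1*9, 2*6, 3*4, 4*3, 5*2, 6*1) = 12
f[8] = max(1*12, 2*9, 3*6, …, 6*2, 7*1) = 18
One optimal split: 3 + 3 + 2; product 3*3*2 = 18.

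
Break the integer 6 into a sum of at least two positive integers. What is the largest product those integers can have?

Let g[k] be the best product for length k (with at least one cut). For each first piece i, the rest contributes max(k−i, g[k−i]).
g[2] = 1·max(1,0) = 1·1 = 1
g[3] = max(1·2, 2·1) = 2
g[4] = max(1·3, 2·2, 3·1) = 4
g[5] = max(1·4, 2·3, 3·2, 4·1) = 6
g[6] = max(1·6, 2·4, 3·3, 4·2, 5·1) = 9
One optimal split: 3 + 3; product 3·3 = 9.

9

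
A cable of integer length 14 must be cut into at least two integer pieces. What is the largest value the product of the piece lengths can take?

Let P[k] be the best product for length k (with at least one cut). For each first piece i, the rest contributes max(k−i, P[k−i]).
P[2] = 1*max(1,0) = 1*1 = 1
P[3] = 1*max(2,1) = 1*2 = 2
P[4] = 2*max(2,1) = 2*2 = 4
P[5] = 2*max(3,2) = 2*3 = 6
P[6] = 3*max(3,2) = 3*3 = 9
P[7] = 2*max(5,6) = 2*6 = 12
P[8] = 2*max(6,9) = 2*9 = 18
P[9] = 3*max(6,9) = 3*9 = 27
P[10] = 2*max(8,18) = 2*18 = 36
P[11] = 2*max(9,27) = 2*27 = 54
P[12] = 3*max(9,27) = 3*27 = 81
P[13] = 2*max(11,54) = 2*54 = 108
P[14] = 2*max(12,81) = 2*81 = 162
One optimal split: 3 + 3 + 3 + 3 + 2; product 3*3*3*3*2 = 162.

162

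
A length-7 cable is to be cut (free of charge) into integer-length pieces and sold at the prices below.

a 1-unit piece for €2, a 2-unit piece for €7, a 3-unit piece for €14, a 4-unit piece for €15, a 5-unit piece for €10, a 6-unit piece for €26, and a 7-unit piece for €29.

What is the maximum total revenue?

Build r[k] bottom-up: r[k] = max over allowed piece i of (p[i] + r[k−i]).
r[1] = 2
r[2] = 7
r[3] = 14
r[4] = 16  (first piece 1, then r[3]=14)
r[5] = 21  (first piece 2, then r[3]=14)
r[6] = 28  (first piece 3, then r[3]=14)
r[7] = 30  (first piece 1, then r[6]=28)
One optimal cutting: 3 + 3 + 1 → €14 + €14 + €2 = €30.

30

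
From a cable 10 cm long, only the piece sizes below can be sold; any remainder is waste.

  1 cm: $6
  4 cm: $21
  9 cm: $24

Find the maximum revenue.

Let f[k] be the best obtainable value from length k. For each k, try every first piece i and keep the best of price[i] + f[k−i].
f[1] = 6
f[2] = 12  (first piece 1, then f[1]=6)
f[3] = 18  (first piece 1, then f[2]=12)
f[4] = max(6+18, 21+0) = 24
f[5] = max(6+24, 21+6) = 30
f[6] = max(6+30, 21+12) = 36
f[7] = max(6+36, 21+18) = 42
f[8] = max(6+42, 21+24) = 48
f[9] = max(6+48, 21+30, 24+0) = 54
f[10] = max(6+54, 21+36, 24+6) = 60
One optimal cutting: 1 + 1 + 1 + 1 + 1 + 1 + 1 + 1 + 1 + 1 → $60.

60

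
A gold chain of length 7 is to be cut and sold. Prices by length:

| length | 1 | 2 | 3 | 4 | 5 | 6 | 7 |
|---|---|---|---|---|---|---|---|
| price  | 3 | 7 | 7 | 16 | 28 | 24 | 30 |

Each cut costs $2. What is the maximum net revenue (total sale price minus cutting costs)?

Let v[k] be the best obtainable value from length k. For each k, try every first piece i and keep the best of price[i] + v[k−i] minus the 2 cut fee when i<k.
v[1] = 3
v[2] = 7
v[3] = 8  (first piece 1, then v[2]=7)
v[4] = 16
v[5] = 28
v[6] = 29  (first piece 1, then v[5]=28)
v[7] = 33  (first piece 2, then v[5]=28)
One optimal plan: pieces 5 + 2 (1 cut) → $35 − $2 = $33.

33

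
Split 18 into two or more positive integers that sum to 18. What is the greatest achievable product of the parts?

729

Define f[k] = max over 1≤i<k of i · max(k−i, f[k−i]); the inner max lets the remainder stay uncut if that's better.
f[2] = 1×max(1,0) = 1×1 = 1
f[3] = 1×max(2,1) = 1×2 = 2
f[4] = 2×max(2,1) = 2×2 = 4
f[5] = 2×max(3,2) = 2×3 = 6
f[6] = 3×max(3,2) = 3×3 = 9
f[7] = 2×max(5,6) = 2×6 = 12
f[8] = 2×max(6,9) = 2×9 = 18
f[9] = 3×max(6,9) = 3×9 = 27
f[10] = 2×max(8,18) = 2×18 = 36
f[11] = 2×max(9,27) = 2×27 = 54
f[12] = 3×max(9,27) = 3×27 = 81
f[13] = 2×max(11,54) = 2×54 = 108
f[14] = 2×max(12,81) = 2×81 = 162
f[15] = 3×max(12,81) = 3×81 = 243
f[16] = 2×max(14,162) = 2×162 = 324
f[17] = 2×max(15,243) = 2×243 = 486
f[18] = 3×max(15,243) = 3×243 = 729
One optimal split: 3 + 3 + 3 + 3 + 3 + 3; product 3×3×3×3×3×3 = 729.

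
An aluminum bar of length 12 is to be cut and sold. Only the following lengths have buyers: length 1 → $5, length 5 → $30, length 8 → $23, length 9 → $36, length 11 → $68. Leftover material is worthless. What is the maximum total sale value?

73

Build best[k] bottom-up: best[k] = max over allowed piece i of (p[i] + best[k−i]).
best[1] = 5
best[2] = 10  (first piece 1, then best[1]=5)
best[3] = 15  (first piece 1, then best[2]=10)
best[4] = 20  (first piece 1, then best[3]=15)
best[5] = 30
best[6] = 35  (first piece 1, then best[5]=30)
best[7] = 40  (first piece 1, then best[6]=35)
best[8] = 45  (first piece 1, then best[7]=40)
best[9] = 50  (first piece 1, then best[8]=45)
best[10] = 60  (first piece 5, then best[5]=30)
best[11] = 68
best[12] = 73  (first piece 1, then best[11]=68)
One optimal cutting: 11 + 1 → $73.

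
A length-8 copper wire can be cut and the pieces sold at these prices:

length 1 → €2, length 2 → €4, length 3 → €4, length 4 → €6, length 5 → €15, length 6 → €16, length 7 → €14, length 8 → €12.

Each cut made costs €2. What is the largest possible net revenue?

Consider every possible first cut. r[k] is the best of p[i]+r[k−i] over all sellable i≤k, charging 2 whenever i<k.
r[1] = 2
r[2] = 4
r[3] = 4  (first piece 1, then r[2]=4)
r[4] = 6  (first piece 2, then r[2]=4)
r[5] = 15
r[6] = 16
r[7] = 17  (first piece 2, then r[5]=15)
r[8] = 18  (first piece 2, then r[6]=16)
One optimal plan: pieces 6 + 2 (1 cut) → €20 − €2 = €18.

18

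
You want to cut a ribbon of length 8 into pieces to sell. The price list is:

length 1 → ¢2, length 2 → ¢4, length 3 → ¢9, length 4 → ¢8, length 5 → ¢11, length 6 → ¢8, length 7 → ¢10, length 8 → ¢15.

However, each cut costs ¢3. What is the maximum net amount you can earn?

17

Let net[k] be the best obtainable value from length k. For each k, try every first piece i and keep the best of price[i] + net[k−i] minus the 3 cut fee when i<k.
net[1] = 2
net[2] = 4
net[3] = 9
net[4] = 8  (first piece 1, then net[3]=9)
net[5] = 11
net[6] = 15  (first piece 3, then net[3]=9)
net[7] = 14  (first piece 1, then net[6]=15)
net[8] = 17  (first piece 3, then net[5]=11)
One optimal plan: pieces 5 + 3 (1 cut) → ¢20 − ¢3 = ¢17.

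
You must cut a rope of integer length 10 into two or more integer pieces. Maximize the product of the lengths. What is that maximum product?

Fill m[k] for k=2..10: at each k try every first piece i and multiply by the better of (k−i) uncut or m[k−i].
m[2] = 1·max(1,0) = 1·1 = 1
m[3] = max(1·2, 2·1) = 2
m[4] = max(1·3, 2·2, 3·1) = 4
m[5] = max(1·4, 2·3, 3·2, 4·1) = 6
m[6] = max(1·6, 2·4, 3·3, 4·2, 5·1) = 9
m[7] = max(1·9, 2·6, 3·4, 4·3, 5·2, 6·1) = 12
m[8] = max(1·12, 2·9, 3·6, …, 6·2, 7·1) = 18
m[9] = max(1·18, 2·12, 3·9, …, 7·2, 8·1) = 27
m[10] = max(1·27, 2·18, 3·12, …, 8·2, 9·1) = 36
One optimal split: 3 + 3 + 2 + 2; product 3·3·2·2 = 36.

36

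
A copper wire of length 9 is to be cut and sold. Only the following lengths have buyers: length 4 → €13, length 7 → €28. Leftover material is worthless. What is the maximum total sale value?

28

Consider every possible first cut. r[k] is the best of p[i]+r[k−i] over all sellable i≤k.
r[1] = 0
r[2] = 0
r[3] = 0
r[4] = 13
r[5] = 13
r[6] = 13
r[7] = 28
r[8] = 28
r[9] = 28
One optimal cutting: pieces 7 with 2 meters of scrap → €28.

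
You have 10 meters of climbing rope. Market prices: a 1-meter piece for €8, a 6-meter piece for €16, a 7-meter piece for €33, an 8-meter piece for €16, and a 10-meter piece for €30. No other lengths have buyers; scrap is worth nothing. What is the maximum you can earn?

80

Build best[k] bottom-up: best[k] = max over allowed piece i of (p[i] + best[k−i]).
best[1] = 8
best[2] = 16  (first piece 1, then best[1]=8)
best[3] = 24  (first piece 1, then best[2]=16)
best[4] = 32  (first piece 1, then best[3]=24)
best[5] = 40  (first piece 1, then best[4]=32)
best[6] = 48  (first piece 1, then best[5]=40)
best[7] = 56  (first piece 1, then best[6]=48)
best[8] = 64  (first piece 1, then best[7]=56)
best[9] = 72  (first piece 1, then best[8]=64)
best[10] = 80  (first piece 1, then best[9]=72)
One optimal cutting: 1 + 1 + 1 + 1 + 1 + 1 + 1 + 1 + 1 + 1 → €80.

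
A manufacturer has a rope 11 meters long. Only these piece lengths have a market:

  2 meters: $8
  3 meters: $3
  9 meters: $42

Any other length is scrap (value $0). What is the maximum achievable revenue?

50

Consider every possible first cut. r[k] is the best of p[i]+r[k−i] over all sellable i≤k.
r[1] = 0
r[2] = 8
r[3] = 8
r[4] = 16  (first piece 2, then r[2]=8)
r[5] = 16
r[6] = 24  (first piece 2, then r[4]=16)
r[7] = 24
r[8] = 32  (first piece 2, then r[6]=24)
r[9] = 42
r[10] = 42
r[11] = 50  (first piece 2, then r[9]=42)
One optimal cutting: 9 + 2 → $50.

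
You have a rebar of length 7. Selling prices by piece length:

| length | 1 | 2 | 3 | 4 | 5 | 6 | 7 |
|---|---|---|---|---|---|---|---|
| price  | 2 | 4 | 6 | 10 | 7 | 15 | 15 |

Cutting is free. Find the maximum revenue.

Let v[k] be the best obtainable value from length k. For each k, try every first piece i and keep the best of price[i] + v[k−i].
v[1] = 2
v[2] = max(2+2, 4+0) = 4
v[3] = max(2+4, 4+2, 6+0) = 6
v[4] = max(2+6, 4+4, 6+2, 10+0) = 10
v[5] = max(2+10, 4+6, 6+4, 10+2, 7+0) = 12
v[6] = max(2+12, 4+10, 6+6, 10+4, 7+2, 15+0) = 15
v[7] = max(2+15, 4+12, 6+10, …, 15+2, 15+0) = 17
One optimal cutting: 6 + 1 → ₹15 + ₹2 = ₹17.

17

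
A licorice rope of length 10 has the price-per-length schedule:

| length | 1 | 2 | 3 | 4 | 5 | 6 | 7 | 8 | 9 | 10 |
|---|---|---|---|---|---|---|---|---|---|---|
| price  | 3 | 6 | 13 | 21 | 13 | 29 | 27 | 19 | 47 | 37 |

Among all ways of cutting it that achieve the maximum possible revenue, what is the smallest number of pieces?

2

Consider every possible first cut. r[k] is the best of p[i]+r[k−i] over all sellable i≤k.
r[1] = 3
r[2] = max(3+3, 6+0) = 6
r[3] = max(3+6, 6+3, 13+0) = 13
r[4] = max(3+13, 6+6, 13+3, 21+0) = 21
r[5] = max(3+21, 6+13, 13+6, 21+3, 13+0) = 24
r[6] = max(3+24, 6+21, 13+13, 21+6, 13+3, 29+0) = 29
r[7] = max(3+29, 6+24, 13+21, …, 29+3, 27+0) = 34
r[8] = max(3+34, 6+29, 13+24, …, 27+3, 19+0) = 42
r[9] = max(3+42, 6+34, 13+29, …, 19+3, 47+0) = 47
r[10] = max(3+47, 6+42, 13+34, …, 47+3, 37+0) = 50
Maximum revenue is ¢50.
Now minimize piece count subject to staying optimal: for each k, pieces[k] = 1 + min over i with p[i]+r[k−i]=r[k] of pieces[k−i].
pieces[7] = 2
pieces[8] = 2
pieces[9] = 1
pieces[10] = 2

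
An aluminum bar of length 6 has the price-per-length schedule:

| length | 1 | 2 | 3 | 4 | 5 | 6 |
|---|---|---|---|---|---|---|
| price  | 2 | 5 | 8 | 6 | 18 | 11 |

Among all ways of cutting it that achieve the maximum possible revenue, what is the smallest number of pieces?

Let r[k] be the best obtainable value from length k. For each k, try every first piece i and keep the best of price[i] + r[k−i].
r[1] = 2
r[2] = max(2+2, 5+0) = 5
r[3] = max(2+5, 5+2, 8+0) = 8
r[4] = max(2+8, 5+5, 8+2, 6+0) = 10
r[5] = max(2+10, 5+8, 8+5, 6+2, 18+0) = 18
r[6] = max(2+18, 5+10, 8+8, 6+5, 18+2, 11+0) = 20
Maximum revenue is $20.
Now minimize piece count subject to staying optimal: for each k, pieces[k] = 1 + min over i with p[i]+r[k−i]=r[k] of pieces[k−i].
pieces[3] = 1
pieces[4] = 2
pieces[5] = 1
pieces[6] = 2

2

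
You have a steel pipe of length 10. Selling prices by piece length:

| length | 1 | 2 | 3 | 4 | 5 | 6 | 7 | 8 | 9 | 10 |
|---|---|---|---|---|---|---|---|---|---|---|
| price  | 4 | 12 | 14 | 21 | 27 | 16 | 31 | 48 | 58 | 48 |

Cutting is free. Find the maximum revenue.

Let v[k] be the best obtainable value from length k. For each k, try every first piece i and keep the best of price[i] + v[k−i].
v[1] = 4
v[2] = max(4+4, 12+0) = 12
v[3] = max(4+12, 12+4, 14+0) = 16
v[4] = max(4+16, 12+12, 14+4, 21+0) = 24
v[5] = max(4+24, 12+16, 14+12, 21+4, 27+0) = 28
v[6] = max(4+28, 12+24, 14+16, 21+12, 27+4, 16+0) = 36
v[7] = max(4+36, 12+28, 14+24, …, 16+4, 31+0) = 40
v[8] = max(4+40, 12+36, 14+28, …, 31+4, 48+0) = 48
v[9] = max(4+48, 12+40, 14+36, …, 48+4, 58+0) = 58
v[10] = max(4+58, 12+48, 14+40, …, 58+4, 48+0) = 62
One optimal cutting: 9 + 1 → $58 + $4 = $62.

62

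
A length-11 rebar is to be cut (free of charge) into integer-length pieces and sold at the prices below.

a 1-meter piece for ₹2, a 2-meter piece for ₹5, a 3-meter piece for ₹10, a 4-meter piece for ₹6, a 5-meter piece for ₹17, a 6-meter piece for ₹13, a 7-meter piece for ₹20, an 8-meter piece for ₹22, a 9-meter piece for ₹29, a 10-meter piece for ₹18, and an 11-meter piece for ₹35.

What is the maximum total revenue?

37

Let R[k] be the best obtainable value from length k. For each k, try every first piece i and keep the best of price[i] + R[k−i].
R[1] = 2
R[2] = max(2+2, 5+0) = 5
R[3] = max(2+5, 5+2, 10+0) = 10
R[4] = max(2+10, 5+5, 10+2, 6+0) = 12
R[5] = max(2+12, 5+10, 10+5, 6+2, 17+0) = 17
R[6] = max(2+17, 5+12, 10+10, 6+5, 17+2, 13+0) = 20
R[7] = max(2+20, 5+17, 10+12, …, 13+2, 20+0) = 22
R[8] = max(2+22, 5+20, 10+17, …, 20+2, 22+0) = 27
R[9] = max(2+27, 5+22, 10+20, …, 22+2, 29+0) = 30
R[10] = max(2+30, 5+27, 10+22, …, 29+2, 18+0) = 34
R[11] = max(2+34, 5+30, 10+27, …, 18+2, 35+0) = 37
One optimal cutting: 5 + 3 + 3 → ₹17 + ₹10 + ₹10 = ₹37.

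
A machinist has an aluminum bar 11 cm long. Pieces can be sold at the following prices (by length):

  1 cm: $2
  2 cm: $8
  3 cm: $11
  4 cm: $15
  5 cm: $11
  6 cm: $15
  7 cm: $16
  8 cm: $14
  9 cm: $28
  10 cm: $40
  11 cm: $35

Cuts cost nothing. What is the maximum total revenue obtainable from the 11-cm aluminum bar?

43

Build r[k] bottom-up: r[k] = max over allowed piece i of (p[i] + r[k−i]).
r[1] = 2
r[2] = max(2+2, 8+0) = 8
r[3] = max(2+8, 8+2, 11+0) = 11
r[4] = max(2+11, 8+8, 11+2, 15+0) = 16
r[5] = max(2+16, 8+11, 11+8, 15+2, 11+0) = 19
r[6] = max(2+19, 8+16, 11+11, 15+8, 11+2, 15+0) = 24
r[7] = max(2+24, 8+19, 11+16, …, 15+2, 16+0) = 27
r[8] = max(2+27, 8+24, 11+19, …, 16+2, 14+0) = 32
r[9] = max(2+32, 8+27, 11+24, …, 14+2, 28+0) = 35
r[10] = max(2+35, 8+32, 11+27, …, 28+2, 40+0) = 40
r[11] = max(2+40, 8+35, 11+32, …, 40+2, 35+0) = 43
One optimal cutting: 3 + 2 + 2 + 2 + 2 → $11 + $8 + $8 + $8 + $8 = $43.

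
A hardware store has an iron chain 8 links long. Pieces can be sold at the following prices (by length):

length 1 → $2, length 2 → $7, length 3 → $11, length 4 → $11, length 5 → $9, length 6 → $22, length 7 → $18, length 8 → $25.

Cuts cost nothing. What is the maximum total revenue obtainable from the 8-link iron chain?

29

Build best[k] bottom-up: best[k] = max over allowed piece i of (p[i] + best[k−i]).
best[1] = 2
best[2] = 7
best[3] = 11
best[4] = 14  (first piece 2, then best[2]=7)
best[5] = 18  (first piece 2, then best[3]=11)
best[6] = 22  (first piece 3, then best[3]=11)
best[7] = 25  (first piece 2, then best[5]=18)
best[8] = 29  (first piece 2, then best[6]=22)
One optimal cutting: 3 + 3 + 2 → $11 + $11 + $7 = $29.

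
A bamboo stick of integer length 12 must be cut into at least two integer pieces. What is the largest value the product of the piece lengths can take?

Define P[k] = max over 1≤i<k of i · max(k−i, P[k−i]); the inner max lets the remainder stay uncut if that's better.
P[2] = 1·max(1,0) = 1·1 = 1
P[3] = max(1·2, 2·1) = 2
P[4] = max(1·3, 2·2, 3·1) = 4
P[5] = max(1·4, 2·3, 3·2, 4·1) = 6
P[6] = max(1·6, 2·4, 3·3, 4·2, 5·1) = 9
P[7] = max(1·9, 2·6, 3·4, 4·3, 5·2, 6·1) = 12
P[8] = max(1·12, 2·9, 3·6, …, 6·2, 7·1) = 18
P[9] = max(1·18, 2·12, 3·9, …, 7·2, 8·1) = 27
P[10] = max(1·27, 2·18, 3·12, …, 8·2, 9·1) = 36
P[11] = max(1·36, 2·27, 3·18, …, 9·2, 10·1) = 54
P[12] = max(1·54, 2·36, 3·27, …, 10·2, 11·1) = 81
One optimal split: 3 + 3 + 3 + 3; product 3·3·3·3 = 81.

81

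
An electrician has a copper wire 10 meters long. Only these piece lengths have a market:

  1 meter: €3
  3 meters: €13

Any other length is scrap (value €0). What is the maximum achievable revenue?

Build best[k] bottom-up: best[k] = max over allowed piece i of (p[i] + best[k−i]).
best[1] = 3
best[2] = 6  (first piece 1, then best[1]=3)
best[3] = 13
best[4] = 16  (first piece 1, then best[3]=13)
best[5] = 19  (first piece 1, then best[4]=16)
best[6] = 26  (first piece 3, then best[3]=13)
best[7] = 29  (first piece 1, then best[6]=26)
best[8] = 32  (first piece 1, then best[7]=29)
best[9] = 39  (first piece 3, then best[6]=26)
best[10] = 42  (first piece 1, then best[9]=39)
One optimal cutting: 3 + 3 + 3 + 1 → €42.

42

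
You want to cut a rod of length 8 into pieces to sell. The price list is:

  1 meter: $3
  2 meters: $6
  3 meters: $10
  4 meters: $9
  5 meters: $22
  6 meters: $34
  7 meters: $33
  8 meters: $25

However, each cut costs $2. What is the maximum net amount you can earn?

38

Build net[k] bottom-up: net[k] = max over allowed piece i of (p[i] + net[k−i]) − 2 per cut.
net[1] = 3
net[2] = 6
net[3] = 10
net[4] = 11  (first piece 1, then net[3]=10)
net[5] = 22
net[6] = 34
net[7] = 35  (first piece 1, then net[6]=34)
net[8] = 38  (first piece 2, then net[6]=34)
One optimal plan: pieces 6 + 2 (1 cut) → $40 − $2 = $38.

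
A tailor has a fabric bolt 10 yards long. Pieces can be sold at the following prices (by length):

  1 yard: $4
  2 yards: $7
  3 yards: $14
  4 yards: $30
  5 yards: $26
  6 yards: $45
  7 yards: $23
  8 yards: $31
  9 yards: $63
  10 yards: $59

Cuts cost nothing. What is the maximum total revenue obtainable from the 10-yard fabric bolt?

Consider every possible first cut. r[k] is the best of p[i]+r[k−i] over all sellable i≤k.
r[1] = 4
r[2] = 8  (first piece 1, then r[1]=4)
r[3] = 14
r[4] = 30
r[5] = 34  (first piece 1, then r[4]=30)
r[6] = 45
r[7] = 49  (first piece 1, then r[6]=45)
r[8] = 60  (first piece 4, then r[4]=30)
r[9] = 64  (first piece 1, then r[8]=60)
r[10] = 75  (first piece 4, then r[6]=45)
One optimal cutting: 6 + 4 → $45 + $30 = $75.

75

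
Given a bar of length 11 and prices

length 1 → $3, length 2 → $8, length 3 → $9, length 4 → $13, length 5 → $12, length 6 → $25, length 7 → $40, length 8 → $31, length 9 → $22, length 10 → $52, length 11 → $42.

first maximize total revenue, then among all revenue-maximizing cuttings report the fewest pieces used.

3

Build r[k] bottom-up: r[k] = max over allowed piece i of (p[i] + r[k−i]).
r[1] = 3
r[2] = 8
r[3] = 11  (first piece 1, then r[2]=8)
r[4] = 16  (first piece 2, then r[2]=8)
r[5] = 19  (first piece 1, then r[4]=16)
r[6] = 25
r[7] = 40
r[8] = 43  (first piece 1, then r[7]=40)
r[9] = 48  (first piece 2, then r[7]=40)
r[10] = 52
r[11] = 56  (first piece 2, then r[9]=48)
Maximum revenue is $56.
Now minimize piece count subject to staying optimal: for each k, pieces[k] = 1 + min over i with p[i]+r[k−i]=r[k] of pieces[k−i].
pieces[8] = 2
pieces[9] = 2
pieces[10] = 1
pieces[11] = 3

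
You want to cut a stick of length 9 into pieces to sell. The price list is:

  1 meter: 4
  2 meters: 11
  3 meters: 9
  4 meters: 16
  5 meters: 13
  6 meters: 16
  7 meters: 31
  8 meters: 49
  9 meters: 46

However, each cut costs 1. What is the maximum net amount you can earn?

Consider every possible first cut. net[k] is the best of p[i]+net[k−i] over all sellable i≤k, charging 1 whenever i<k.
net[1] = 4
net[2] = 11
net[3] = 14  (first piece 1, then net[2]=11)
net[4] = 21  (first piece 2, then net[2]=11)
net[5] = 24  (first piece 1, then net[4]=21)
net[6] = 31  (first piece 2, then net[4]=21)
net[7] = 34  (first piece 1, then net[6]=31)
net[8] = 49
net[9] = 52  (first piece 1, then net[8]=49)
One optimal plan: pieces 8 + 1 (1 cut) → 53 − 1 = 52.

52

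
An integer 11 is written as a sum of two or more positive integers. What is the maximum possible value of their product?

Fill f[k] for k=2..11: at each k try every first piece i and multiply by the better of (k−i) uncut or f[k−i].
f[2] = 1·max(1,0) = 1·1 = 1
f[3] = 1·max(2,1) = 1·2 = 2
f[4] = 2·max(2,1) = 2·2 = 4
f[5] = 2·max(3,2) = 2·3 = 6
f[6] = 3·max(3,2) = 3·3 = 9
f[7] = 2·max(5,6) = 2·6 = 12
f[8] = 2·max(6,9) = 2·9 = 18
f[9] = 3·max(6,9) = 3·9 = 27
f[10] = 2·max(8,18) = 2·18 = 36
f[11] = 2·max(9,27) = 2·27 = 54
One optimal split: 3 + 3 + 3 + 2; product 3·3·3·2 = 54.

54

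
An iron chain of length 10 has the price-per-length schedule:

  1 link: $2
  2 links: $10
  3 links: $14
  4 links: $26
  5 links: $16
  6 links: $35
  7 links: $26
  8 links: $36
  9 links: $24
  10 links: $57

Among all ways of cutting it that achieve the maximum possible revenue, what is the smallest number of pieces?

3

Let r[k] be the best obtainable value from length k. For each k, try every first piece i and keep the best of price[i] + r[k−i].
r[1] = 2
r[2] = max(2+2, 10+0) = 10
r[3] = max(2+10, 10+2, 14+0) = 14
r[4] = max(2+14, 10+10, 14+2, 26+0) = 26
r[5] = max(2+26, 10+14, 14+10, 26+2, 16+0) = 28
r[6] = max(2+28, 10+26, 14+14, 26+10, 16+2, 35+0) = 36
r[7] = max(2+36, 10+28, 14+26, …, 35+2, 26+0) = 40
r[8] = max(2+40, 10+36, 14+28, …, 26+2, 36+0) = 52
r[9] = max(2+52, 10+40, 14+36, …, 36+2, 24+0) = 54
r[10] = max(2+54, 10+52, 14+40, …, 24+2, 57+0) = 62
Maximum revenue is $62.
Now minimize piece count subject to staying optimal: for each k, pieces[k] = 1 + min over i with p[i]+r[k−i]=r[k] of pieces[k−i].
pieces[7] = 2
pieces[8] = 2
pieces[9] = 3
pieces[10] = 3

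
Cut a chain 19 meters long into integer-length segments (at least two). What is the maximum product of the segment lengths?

972

Define P[k] = max over 1≤i<k of i · max(k−i, P[k−i]); the inner max lets the remainder stay uncut if that's better.
P[2] = 1×max(1,0) = 1×1 = 1
P[3] = 1×max(2,1) = 1×2 = 2
P[4] = 2×max(2,1) = 2×2 = 4
P[5] = 2×max(3,2) = 2×3 = 6
P[6] = 3×max(3,2) = 3×3 = 9
P[7] = 2×max(5,6) = 2×6 = 12
P[8] = 2×max(6,9) = 2×9 = 18
P[9] = 3×max(6,9) = 3×9 = 27
P[10] = 2×max(8,18) = 2×18 = 36
P[11] = 2×max(9,27) = 2×27 = 54
P[12] = 3×max(9,27) = 3×27 = 81
P[13] = 2×max(11,54) = 2×54 = 108
P[14] = 2×max(12,81) = 2×81 = 162
P[15] = 3×max(12,81) = 3×81 = 243
P[16] = 2×max(14,162) = 2×162 = 324
P[17] = 2×max(15,243) = 2×243 = 486
P[18] = 3×max(15,243) = 3×243 = 729
P[19] = 2×max(17,486) = 2×486 = 972
One optimal split: 3 + 3 + 3 + 3 + 3 + 2 + 2; product 3×3×3×3×3×2×2 = 972.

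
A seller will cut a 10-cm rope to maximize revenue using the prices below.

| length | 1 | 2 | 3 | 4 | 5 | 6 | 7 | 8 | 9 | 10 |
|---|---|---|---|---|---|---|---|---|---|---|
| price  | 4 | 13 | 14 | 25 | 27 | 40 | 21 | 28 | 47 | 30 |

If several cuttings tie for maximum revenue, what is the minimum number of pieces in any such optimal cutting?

Let r[k] be the best obtainable value from length k. For each k, try every first piece i and keep the best of price[i] + r[k−i].
r[1] = 4
r[2] = max(4+4, 13+0) = 13
r[3] = max(4+13, 13+4, 14+0) = 17
r[4] = max(4+17, 13+13, 14+4, 25+0) = 26
r[5] = max(4+26, 13+17, 14+13, 25+4, 27+0) = 30
r[6] = max(4+30, 13+26, 14+17, 25+13, 27+4, 40+0) = 40
r[7] = max(4+40, 13+30, 14+26, …, 40+4, 21+0) = 44
r[8] = max(4+44, 13+40, 14+30, …, 21+4, 28+0) = 53
r[9] = max(4+53, 13+44, 14+40, …, 28+4, 47+0) = 57
r[10] = max(4+57, 13+53, 14+44, …, 47+4, 30+0) = 66
Maximum revenue is 66.
Now minimize piece count subject to staying optimal: for each k, pieces[k] = 1 + min over i with p[i]+r[k−i]=r[k] of pieces[k−i].
pieces[7] = 2
pieces[8] = 2
pieces[9] = 3
pieces[10] = 3

3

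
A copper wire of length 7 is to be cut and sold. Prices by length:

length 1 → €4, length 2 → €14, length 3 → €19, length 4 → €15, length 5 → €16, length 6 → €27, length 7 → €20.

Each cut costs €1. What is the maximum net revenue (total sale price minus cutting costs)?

Build net[k] bottom-up: net[k] = max over allowed piece i of (p[i] + net[k−i]) − 1 per cut.
net[1] = 4
net[2] = max(4+4-1, 14+0) = 14
net[3] = max(4+14-1, 14+4-1, 19+0) = 19
net[4] = max(4+19-1, 14+14-1, 19+4-1, 15+0) = 27
net[5] = max(4+27-1, 14+19-1, 19+14-1, 15+4-1, 16+0) = 32
net[6] = max(4+32-1, 14+27-1, 19+19-1, 15+14-1, 16+4-1, 27+0) = 40
net[7] = max(4+40-1, 14+32-1, 19+27-1, …, 27+4-1, 20+0) = 45
One optimal plan: pieces 3 + 2 + 2 (2 cuts) → €47 − €2 = €45.

45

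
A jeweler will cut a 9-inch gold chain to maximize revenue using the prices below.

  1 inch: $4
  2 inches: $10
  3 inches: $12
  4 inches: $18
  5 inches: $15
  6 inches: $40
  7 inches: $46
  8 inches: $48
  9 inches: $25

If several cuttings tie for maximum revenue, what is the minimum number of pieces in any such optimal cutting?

2

Let r[k] be the best obtainable value from length k. For each k, try every first piece i and keep the best of price[i] + r[k−i].
r[1] = 4
r[2] = max(4+4, 10+0) = 10
r[3] = max(4+10, 10+4, 12+0) = 14
r[4] = max(4+14, 10+10, 12+4, 18+0) = 20
r[5] = max(4+20, 10+14, 12+10, 18+4, 15+0) = 24
r[6] = max(4+24, 10+20, 12+14, 18+10, 15+4, 40+0) = 40
r[7] = max(4+40, 10+24, 12+20, …, 40+4, 46+0) = 46
r[8] = max(4+46, 10+40, 12+24, …, 46+4, 48+0) = 50
r[9] = max(4+50, 10+46, 12+40, …, 48+4, 25+0) = 56
Maximum revenue is $56.
Now minimize piece count subject to staying optimal: for each k, pieces[k] = 1 + min over i with p[i]+r[k−i]=r[k] of pieces[k−i].
pieces[6] = 1
pieces[7] = 1
pieces[8] = 2
pieces[9] = 2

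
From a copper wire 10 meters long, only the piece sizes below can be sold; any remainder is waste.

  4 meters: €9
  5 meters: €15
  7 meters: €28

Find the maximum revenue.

Consider every possible first cut. r[k] is the best of p[i]+r[k−i] over all sellable i≤k.
r[1] = 0
r[2] = 0
r[3] = 0
r[4] = 9
r[5] = max(9+0, 15+0) = 15
r[6] = max(9+0, 15+0) = 15
r[7] = max(9+0, 15+0, 28+0) = 28
r[8] = max(9+9, 15+0, 28+0) = 28
r[9] = max(9+15, 15+9, 28+0) = 28
r[10] = max(9+15, 15+15, 28+0) = 30
One optimal cutting: 5 + 5 → €30.

30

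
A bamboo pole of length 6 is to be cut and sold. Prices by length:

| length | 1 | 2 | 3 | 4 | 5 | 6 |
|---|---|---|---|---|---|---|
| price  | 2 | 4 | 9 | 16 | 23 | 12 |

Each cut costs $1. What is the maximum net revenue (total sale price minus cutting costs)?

24

Consider every possible first cut. r[k] is the best of p[i]+r[k−i] over all sellable i≤k, charging 1 whenever i<k.
r[1] = 2
r[2] = 4
r[3] = 9
r[4] = 16
r[5] = 23
r[6] = 24  (first piece 1, then r[5]=23)
One optimal plan: pieces 5 + 1 (1 cut) → $25 − $1 = $24.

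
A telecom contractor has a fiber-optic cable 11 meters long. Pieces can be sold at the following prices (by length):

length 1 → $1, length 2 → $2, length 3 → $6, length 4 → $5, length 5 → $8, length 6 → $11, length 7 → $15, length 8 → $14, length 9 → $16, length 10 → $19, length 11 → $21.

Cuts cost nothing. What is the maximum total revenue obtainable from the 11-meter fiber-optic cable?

Let best[k] be the best obtainable value from length k. For each k, try every first piece i and keep the best of price[i] + best[k−i].
best[1] = 1
best[2] = 2  (first piece 1, then best[1]=1)
best[3] = 6
best[4] = 7  (first piece 1, then best[3]=6)
best[5] = 8  (first piece 1, then best[4]=7)
best[6] = 12  (first piece 3, then best[3]=6)
best[7] = 15
best[8] = 16  (first piece 1, then best[7]=15)
best[9] = 18  (first piece 3, then best[6]=12)
best[10] = 21  (first piece 3, then best[7]=15)
best[11] = 22  (first piece 1, then best[10]=21)
One optimal cutting: 7 + 3 + 1 → $15 + $6 + $1 = $22.

22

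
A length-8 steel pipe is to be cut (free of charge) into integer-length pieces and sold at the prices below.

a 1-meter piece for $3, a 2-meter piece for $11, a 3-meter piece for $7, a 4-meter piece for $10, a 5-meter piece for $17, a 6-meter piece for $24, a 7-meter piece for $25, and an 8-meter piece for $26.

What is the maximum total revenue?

44

Build v[k] bottom-up: v[k] = max over allowed piece i of (p[i] + v[k−i]).
v[1] = 3
v[2] = 11
v[3] = 14  (first piece 1, then v[2]=11)
v[4] = 22  (first piece 2, then v[2]=11)
v[5] = 25  (first piece 1, then v[4]=22)
v[6] = 33  (first piece 2, then v[4]=22)
v[7] = 36  (first piece 1, then v[6]=33)
v[8] = 44  (first piece 2, then v[6]=33)
One optimal cutting: 2 + 2 + 2 + 2 → $11 + $11 + $11 + $11 = $44.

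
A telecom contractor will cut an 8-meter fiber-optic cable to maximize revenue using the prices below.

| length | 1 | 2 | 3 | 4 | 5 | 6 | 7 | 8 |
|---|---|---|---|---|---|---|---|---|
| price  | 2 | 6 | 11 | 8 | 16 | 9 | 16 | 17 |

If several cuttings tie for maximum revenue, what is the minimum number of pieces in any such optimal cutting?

Consider every possible first cut. r[k] is the best of p[i]+r[k−i] over all sellable i≤k.
r[1] = 2
r[2] = max(2+2, 6+0) = 6
r[3] = max(2+6, 6+2, 11+0) = 11
r[4] = max(2+11, 6+6, 11+2, 8+0) = 13
r[5] = max(2+13, 6+11, 11+6, 8+2, 16+0) = 17
r[6] = max(2+17, 6+13, 11+11, 8+6, 16+2, 9+0) = 22
r[7] = max(2+22, 6+17, 11+13, …, 9+2, 16+0) = 24
r[8] = max(2+24, 6+22, 11+17, …, 16+2, 17+0) = 28
Maximum revenue is $28.
Now minimize piece count subject to staying optimal: for each k, pieces[k] = 1 + min over i with p[i]+r[k−i]=r[k] of pieces[k−i].
pieces[5] = 2
pieces[6] = 2
pieces[7] = 3
pieces[8] = 3

3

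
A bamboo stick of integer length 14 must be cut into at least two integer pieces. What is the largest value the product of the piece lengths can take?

162

Let prod[k] be the best product for length k (with at least one cut). For each first piece i, the rest contributes max(k−i, prod[k−i]).
prod[2] = 1·max(1,0) = 1·1 = 1
prod[3] = 1·max(2,1) = 1·2 = 2
prod[4] = 2·max(2,1) = 2·2 = 4
prod[5] = 2·max(3,2) = 2·3 = 6
prod[6] = 3·max(3,2) = 3·3 = 9
prod[7] = 2·max(5,6) = 2·6 = 12
prod[8] = 2·max(6,9) = 2·9 = 18
prod[9] = 3·max(6,9) = 3·9 = 27
prod[10] = 2·max(8,18) = 2·18 = 36
prod[11] = 2·max(9,27) = 2·27 = 54
prod[12] = 3·max(9,27) = 3·27 = 81
prod[13] = 2·max(11,54) = 2·54 = 108
prod[14] = 2·max(12,81) = 2·81 = 162
One optimal split: 3 + 3 + 3 + 3 + 2; product 3·3·3·3·2 = 162.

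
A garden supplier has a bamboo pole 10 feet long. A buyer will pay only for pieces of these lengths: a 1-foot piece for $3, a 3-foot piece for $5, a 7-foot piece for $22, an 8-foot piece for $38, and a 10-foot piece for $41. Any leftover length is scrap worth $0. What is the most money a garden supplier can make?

Let f[k] be the best obtainable value from length k. For each k, try every first piece i and keep the best of price[i] + f[k−i].
f[1] = 3
f[2] = 6  (first piece 1, then f[1]=3)
f[3] = 9  (first piece 1, then f[2]=6)
f[4] = 12  (first piece 1, then f[3]=9)
f[5] = 15  (first piece 1, then f[4]=12)
f[6] = 18  (first piece 1, then f[5]=15)
f[7] = 22
f[8] = 38
f[9] = 41  (first piece 1, then f[8]=38)
f[10] = 44  (first piece 1, then f[9]=41)
One optimal cutting: 8 + 1 + 1 → $44.

44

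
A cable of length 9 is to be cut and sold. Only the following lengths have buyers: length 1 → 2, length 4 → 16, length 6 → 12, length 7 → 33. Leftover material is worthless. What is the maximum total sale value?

37

Let r[k] be the best obtainable value from length k. For each k, try every first piece i and keep the best of price[i] + r[k−i].
r[1] = 2
r[2] = 4  (first piece 1, then r[1]=2)
r[3] = 6  (first piece 1, then r[2]=4)
r[4] = max(2+6, 16+0) = 16
r[5] = max(2+16, 16+2) = 18
r[6] = max(2+18, 16+4, 12+0) = 20
r[7] = max(2+20, 16+6, 12+2, 33+0) = 33
r[8] = max(2+33, 16+16, 12+4, 33+2) = 35
r[9] = max(2+35, 16+18, 12+6, 33+4) = 37
One optimal cutting: 7 + 1 + 1 → 37.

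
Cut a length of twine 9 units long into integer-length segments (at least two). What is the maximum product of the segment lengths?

Fill prod[k] for k=2..9: at each k try every first piece i and multiply by the better of (k−i) uncut or prod[k−i].
prod[2] = 1·max(1,0) = 1·1 = 1
prod[3] = max(1·2, 2·1) = 2
prod[4] = max(1·3, 2·2, 3·1) = 4
prod[5] = max(1·4, 2·3, 3·2, 4·1) = 6
prod[6] = max(1·6, 2·4, 3·3, 4·2, 5·1) = 9
prod[7] = max(1·9, 2·6, 3·4, 4·3, 5·2, 6·1) = 12
prod[8] = max(1·12, 2·9, 3·6, …, 6·2, 7·1) = 18
prod[9] = max(1·18, 2·12, 3·9, …, 7·2, 8·1) = 27
One optimal split: 3 + 3 + 3; product 3·3·3 = 27.

27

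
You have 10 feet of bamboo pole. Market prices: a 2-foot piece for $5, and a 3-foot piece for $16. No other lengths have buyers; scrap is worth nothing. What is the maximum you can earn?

48

Let best[k] be the best obtainable value from length k. For each k, try every first piece i and keep the best of price[i] + best[k−i].
best[1] = 0
best[2] = 5
best[3] = max(5+0, 16+0) = 16
best[4] = max(5+5, 16+0) = 16
best[5] = max(5+16, 16+5) = 21
best[6] = max(5+16, 16+16) = 32
best[7] = max(5+21, 16+16) = 32
best[8] = max(5+32, 16+21) = 37
best[9] = max(5+32, 16+32) = 48
best[10] = max(5+37, 16+32) = 48
One optimal cutting: pieces 3 + 3 + 3 with 1 foot of scrap → $48.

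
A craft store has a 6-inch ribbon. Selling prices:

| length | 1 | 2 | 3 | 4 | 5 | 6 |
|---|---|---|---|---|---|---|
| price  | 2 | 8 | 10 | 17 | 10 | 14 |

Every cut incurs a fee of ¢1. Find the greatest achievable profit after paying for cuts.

24

Consider every possible first cut. v[k] is the best of p[i]+v[k−i] over all sellable i≤k, charging 1 whenever i<k.
v[1] = 2
v[2] = 8
v[3] = 10
v[4] = 17
v[5] = 18  (first piece 1, then v[4]=17)
v[6] = 24  (first piece 2, then v[4]=17)
One optimal plan: pieces 4 + 2 (1 cut) → ¢25 − ¢1 = ¢24.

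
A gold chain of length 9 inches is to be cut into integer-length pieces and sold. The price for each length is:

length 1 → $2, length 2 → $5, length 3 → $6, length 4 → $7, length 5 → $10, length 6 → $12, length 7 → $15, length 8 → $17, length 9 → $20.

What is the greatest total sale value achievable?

22

Let r[k] be the best obtainable value from length k. For each k, try every first piece i and keep the best of price[i] + r[k−i].
r[1] = 2
r[2] = max(2+2, 5+0) = 5
r[3] = max(2+5, 5+2, 6+0) = 7
r[4] = max(2+7, 5+5, 6+2, 7+0) = 10
r[5] = max(2+10, 5+7, 6+5, 7+2, 10+0) = 12
r[6] = max(2+12, 5+10, 6+7, 7+5, 10+2, 12+0) = 15
r[7] = max(2+15, 5+12, 6+10, …, 12+2, 15+0) = 17
r[8] = max(2+17, 5+15, 6+12, …, 15+2, 17+0) = 20
r[9] = max(2+20, 5+17, 6+15, …, 17+2, 20+0) = 22
One optimal cutting: 2 + 2 + 2 + 2 + 1 → $5 + $5 + $5 + $5 + $2 = $22.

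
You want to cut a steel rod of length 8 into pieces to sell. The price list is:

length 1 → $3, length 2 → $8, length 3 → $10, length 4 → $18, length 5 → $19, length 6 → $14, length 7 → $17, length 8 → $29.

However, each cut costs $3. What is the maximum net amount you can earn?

Let r[k] be the best obtainable value from length k. For each k, try every first piece i and keep the best of price[i] + r[k−i] minus the 3 cut fee when i<k.
r[1] = 3
r[2] = max(3+3-3, 8+0) = 8
r[3] = max(3+8-3, 8+3-3, 10+0) = 10
r[4] = max(3+10-3, 8+8-3, 10+3-3, 18+0) = 18
r[5] = max(3+18-3, 8+10-3, 10+8-3, 18+3-3, 19+0) = 19
r[6] = max(3+19-3, 8+18-3, 10+10-3, 18+8-3, 19+3-3, 14+0) = 23
r[7] = max(3+23-3, 8+19-3, 10+18-3, …, 14+3-3, 17+0) = 25
r[8] = max(3+25-3, 8+23-3, 10+19-3, …, 17+3-3, 29+0) = 33
One optimal plan: pieces 4 + 4 (1 cut) → $36 − $3 = $33.

33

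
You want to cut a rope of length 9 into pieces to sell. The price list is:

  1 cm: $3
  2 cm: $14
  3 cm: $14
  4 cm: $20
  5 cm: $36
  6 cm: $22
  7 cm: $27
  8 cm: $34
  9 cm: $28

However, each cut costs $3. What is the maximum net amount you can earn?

Let net[k] be the best obtainable value from length k. For each k, try every first piece i and keep the best of price[i] + net[k−i] minus the 3 cut fee when i<k.
net[1] = 3
net[2] = max(3+3-3, 14+0) = 14
net[3] = max(3+14-3, 14+3-3, 14+0) = 14
net[4] = max(3+14-3, 14+14-3, 14+3-3, 20+0) = 25
net[5] = max(3+25-3, 14+14-3, 14+14-3, 20+3-3, 36+0) = 36
net[6] = max(3+36-3, 14+25-3, 14+14-3, 20+14-3, 36+3-3, 22+0) = 36
net[7] = max(3+36-3, 14+36-3, 14+25-3, …, 22+3-3, 27+0) = 47
net[8] = max(3+47-3, 14+36-3, 14+36-3, …, 27+3-3, 34+0) = 47
net[9] = max(3+47-3, 14+47-3, 14+36-3, …, 34+3-3, 28+0) = 58
One optimal plan: pieces 5 + 2 + 2 (2 cuts) → $64 − $6 = $58.

58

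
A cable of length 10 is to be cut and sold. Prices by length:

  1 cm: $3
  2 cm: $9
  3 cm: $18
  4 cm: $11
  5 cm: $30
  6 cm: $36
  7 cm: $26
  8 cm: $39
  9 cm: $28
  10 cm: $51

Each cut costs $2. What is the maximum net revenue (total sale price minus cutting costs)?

Let net[k] be the best obtainable value from length k. For each k, try every first piece i and keep the best of price[i] + net[k−i] minus the 2 cut fee when i<k.
net[1] = 3
net[2] = max(3+3-2, 9+0) = 9
net[3] = max(3+9-2, 9+3-2, 18+0) = 18
net[4] = max(3+18-2, 9+9-2, 18+3-2, 11+0) = 19
net[5] = max(3+19-2, 9+18-2, 18+9-2, 11+3-2, 30+0) = 30
net[6] = max(3+30-2, 9+19-2, 18+18-2, 11+9-2, 30+3-2, 36+0) = 36
net[7] = max(3+36-2, 9+30-2, 18+19-2, …, 36+3-2, 26+0) = 37
net[8] = max(3+37-2, 9+36-2, 18+30-2, …, 26+3-2, 39+0) = 46
net[9] = max(3+46-2, 9+37-2, 18+36-2, …, 39+3-2, 28+0) = 52
net[10] = max(3+52-2, 9+46-2, 18+37-2, …, 28+3-2, 51+0) = 58
One optimal plan: pieces 5 + 5 (1 cut) → $60 − $2 = $58.

58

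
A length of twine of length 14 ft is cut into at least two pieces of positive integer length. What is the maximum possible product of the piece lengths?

Fill f[k] for k=2..14: at each k try every first piece i and multiply by the better of (k−i) uncut or f[k−i].
Small cases: f[2]=1, f[3]=2, f[4]=4, f[5]=6, f[6]=9, f[7]=12.
f[8] = 2·max(6,9) = 2·9 = 18
f[9] = 3·max(6,9) = 3·9 = 27
f[10] = 2·max(8,18) = 2·18 = 36
f[11] = 2·max(9,27) = 2·27 = 54
f[12] = 3·max(9,27) = 3·27 = 81
f[13] = 2·max(11,54) = 2·54 = 108
f[14] = 2·max(12,81) = 2·81 = 162
One optimal split: 3 + 3 + 3 + 3 + 2; product 3·3·3·3·2 = 162.

162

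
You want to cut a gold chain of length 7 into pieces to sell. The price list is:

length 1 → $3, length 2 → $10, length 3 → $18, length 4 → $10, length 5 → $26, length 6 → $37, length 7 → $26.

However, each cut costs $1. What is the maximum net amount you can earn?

Consider every possible first cut. v[k] is the best of p[i]+v[k−i] over all sellable i≤k, charging 1 whenever i<k.
v[1] = 3
v[2] = max(3+3-1, 10+0) = 10
v[3] = max(3+10-1, 10+3-1, 18+0) = 18
v[4] = max(3+18-1, 10+10-1, 18+3-1, 10+0) = 20
v[5] = max(3+20-1, 10+18-1, 18+10-1, 10+3-1, 26+0) = 27
v[6] = max(3+27-1, 10+20-1, 18+18-1, 10+10-1, 26+3-1, 37+0) = 37
v[7] = max(3+37-1, 10+27-1, 18+20-1, …, 37+3-1, 26+0) = 39
One optimal plan: pieces 6 + 1 (1 cut) → $40 − $1 = $39.

39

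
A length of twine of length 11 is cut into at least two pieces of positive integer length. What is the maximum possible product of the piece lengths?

54

Fill f[k] for k=2..11: at each k try every first piece i and multiply by the better of (k−i) uncut or f[k−i].
f[2] = 1*max(1,0) = 1*1 = 1
f[3] = 1*max(2,1) = 1*2 = 2
f[4] = 2*max(2,1) = 2*2 = 4
f[5] = 2*max(3,2) = 2*3 = 6
f[6] = 3*max(3,2) = 3*3 = 9
f[7] = 2*max(5,6) = 2*6 = 12
f[8] = 2*max(6,9) = 2*9 = 18
f[9] = 3*max(6,9) = 3*9 = 27
f[10] = 2*max(8,18) = 2*18 = 36
f[11] = 2*max(9,27) = 2*27 = 54
One optimal split: 3 + 3 + 3 + 2; product 3*3*3*2 = 54.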